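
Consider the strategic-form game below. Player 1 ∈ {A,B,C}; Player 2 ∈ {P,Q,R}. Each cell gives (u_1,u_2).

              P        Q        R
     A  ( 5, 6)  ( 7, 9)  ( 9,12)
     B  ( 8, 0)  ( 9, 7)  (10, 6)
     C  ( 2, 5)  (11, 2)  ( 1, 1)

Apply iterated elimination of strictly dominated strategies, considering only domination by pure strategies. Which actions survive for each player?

P1 drop A (B beats it: P:8>5 Q:9>7 R:10>9)
P2 drop R (Q beats it: B:7>6 C:2>1)
P1→{B,C} P2→{P,Q}

Survivors P1:{B,C} P2:{P,Q}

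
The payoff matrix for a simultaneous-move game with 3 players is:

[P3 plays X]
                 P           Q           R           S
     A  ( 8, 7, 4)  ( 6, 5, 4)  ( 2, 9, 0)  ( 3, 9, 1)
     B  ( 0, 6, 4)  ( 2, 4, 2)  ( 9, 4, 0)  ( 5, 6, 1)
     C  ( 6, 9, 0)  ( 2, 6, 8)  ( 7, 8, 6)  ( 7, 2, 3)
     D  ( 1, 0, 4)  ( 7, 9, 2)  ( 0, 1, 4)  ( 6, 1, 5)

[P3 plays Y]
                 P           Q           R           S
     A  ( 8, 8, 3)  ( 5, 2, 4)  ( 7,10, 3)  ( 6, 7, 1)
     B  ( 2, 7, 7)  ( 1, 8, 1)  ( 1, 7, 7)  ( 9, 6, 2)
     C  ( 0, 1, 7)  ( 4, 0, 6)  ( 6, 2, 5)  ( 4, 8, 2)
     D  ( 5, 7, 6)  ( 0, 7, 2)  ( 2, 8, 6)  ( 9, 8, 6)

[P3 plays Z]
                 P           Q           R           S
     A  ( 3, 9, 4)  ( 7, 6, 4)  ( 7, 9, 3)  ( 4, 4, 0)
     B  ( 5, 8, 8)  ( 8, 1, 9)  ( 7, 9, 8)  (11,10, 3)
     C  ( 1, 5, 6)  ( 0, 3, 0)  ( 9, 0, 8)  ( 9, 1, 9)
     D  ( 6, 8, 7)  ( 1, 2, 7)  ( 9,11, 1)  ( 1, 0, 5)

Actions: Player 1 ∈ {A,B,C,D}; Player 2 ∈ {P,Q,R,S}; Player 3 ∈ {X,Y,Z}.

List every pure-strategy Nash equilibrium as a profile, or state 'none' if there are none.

NE set: (A,R,Y), (B,S,Z), (D,S,Y)

(A,P,X): not NE [P2→S gives 9>7]
(A,P,Y): not NE [P2→R gives 10>8; P3→Z gives 4>3]
(A,P,Z): not NE [P1→D gives 6>3]
(A,Q,X): not NE [P1→D gives 7>6; P2→S gives 9>5]
(A,Q,Y): not NE [P2→R gives 10>2]
(A,Q,Z): not NE [P1→B gives 8>7; P2→R gives 9>6]
(A,R,X): not NE [P1→B gives 9>2; P3→Z gives 3>0]
(A,R,Y): NE
(A,R,Z): not NE [P1→D gives 9>7]
(A,S,X): not NE [P1→C gives 7>3]
(A,S,Y): not NE [P1→D gives 9>6; P2→R gives 10>7]
(A,S,Z): not NE [P1→B gives 11>4; P2→R gives 9>4; P3→Y gives 1>0]
(B,P,X): not NE [P1→A gives 8>0; P3→Z gives 8>4]
(B,P,Y): not NE [P1→A gives 8>2; P2→Q gives 8>7; P3→Z gives 8>7]
(B,P,Z): not NE [P1→D gives 6>5; P2→S gives 10>8]
(B,Q,X): not NE [P1→D gives 7>2; P2→S gives 6>4; P3→Z gives 9>2]
(B,Q,Y): not NE [P1→A gives 5>1; P3→Z gives 9>1]
(B,Q,Z): not NE [P2→S gives 10>1]
(B,R,X): not NE [P2→S gives 6>4; P3→Z gives 8>0]
(B,R,Y): not NE [P1→A gives 7>1; P2→Q gives 8>7; P3→Z gives 8>7]
(B,R,Z): not NE [P1→D gives 9>7; P2→S gives 10>9]
(B,S,X): not NE [P1→C gives 7>5; P3→Z gives 3>1]
(B,S,Y): not NE [P2→Q gives 8>6; P3→Z gives 3>2]
(B,S,Z): NE
(C,P,X): not NE [P1→A gives 8>6; P3→Y gives 7>0]
(C,P,Y): not NE [P1→A gives 8>0; P2→S gives 8>1]
(C,P,Z): not NE [P1→D gives 6>1; P3→Y gives 7>6]
(C,Q,X): not NE [P1→D gives 7>2; P2→P gives 9>6]
(C,Q,Y): not NE [P1→A gives 5>4; P2→S gives 8>0; P3→X gives 8>6]
(C,Q,Z): not NE [P1→B gives 8>0; P2→P gives 5>3; P3→X gives 8>0]
(C,R,X): not NE [P1→B gives 9>7; P2→P gives 9>8; P3→Z gives 8>6]
(C,R,Y): not NE [P1→A gives 7>6; P2→S gives 8>2; P3→Z gives 8>5]
(C,R,Z): not NE [P2→P gives 5>0]
(C,S,X): not NE [P2→P gives 9>2; P3→Z gives 9>3]
(C,S,Y): not NE [P1→D gives 9>4; P3→Z gives 9>2]
(C,S,Z): not NE [P1→B gives 11>9; P2→P gives 5>1]
(D,P,X): not NE [P1→A gives 8>1; P2→Q gives 9>0; P3→Z gives 7>4]
(D,P,Y): not NE [P1→A gives 8>5; P2→S gives 8>7; P3→Z gives 7>6]
(D,P,Z): not NE [P2→R gives 11>8]
(D,Q,X): not NE [P3→Z gives 7>2]
(D,Q,Y): not NE [P1→A gives 5>0; P2→S gives 8>7; P3→Z gives 7>2]
(D,Q,Z): not NE [P1→B gives 8>1; P2→R gives 11>2]
(D,R,X): not NE [P1→B gives 9>0; P2→Q gives 9>1; P3→Y gives 6>4]
(D,R,Y): not NE [P1→A gives 7>2]
(D,R,Z): not NE [P3→Y gives 6>1]
(D,S,X): not NE [P1→C gives 7>6; P2→Q gives 9>1; P3→Y gives 6>5]
(D,S,Y): NE
(D,S,Z): not NE [P1→B gives 11>1; P2→R gives 11>0; P3→Y gives 6>5]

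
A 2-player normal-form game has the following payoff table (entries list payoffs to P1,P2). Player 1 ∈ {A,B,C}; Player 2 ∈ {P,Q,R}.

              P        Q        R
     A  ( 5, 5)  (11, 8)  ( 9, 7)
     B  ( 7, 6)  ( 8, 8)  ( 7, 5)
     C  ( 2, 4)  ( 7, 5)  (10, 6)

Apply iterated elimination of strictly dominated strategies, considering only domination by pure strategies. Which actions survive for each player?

Survivors P1:{A,C} P2:{Q,R}

P2 drop P (Q beats it: A:8>5 B:8>6 C:5>4)
P1 drop B (A beats it: Q:11>8 R:9>7)
P1→{A,C} P2→{Q,R}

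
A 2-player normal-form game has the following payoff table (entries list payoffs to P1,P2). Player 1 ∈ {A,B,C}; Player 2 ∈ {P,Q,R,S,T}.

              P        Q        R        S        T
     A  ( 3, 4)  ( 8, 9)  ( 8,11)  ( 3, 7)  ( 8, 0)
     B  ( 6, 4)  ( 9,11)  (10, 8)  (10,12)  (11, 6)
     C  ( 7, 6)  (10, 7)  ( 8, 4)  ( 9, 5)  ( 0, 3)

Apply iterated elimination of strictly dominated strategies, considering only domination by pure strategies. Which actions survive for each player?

Remaining: P1:{B,C} P2:{Q,S}

P1 drop A (B beats it: P:6>3 Q:9>8 R:10>8 S:10>3 T:11>8)
P2 drop P (Q beats it: B:11>4 C:7>6)
P2 drop R (Q beats it: B:11>8 C:7>4)
P2 drop T (Q beats it: B:11>6 C:7>3)
P1→{B,C} P2→{Q,S}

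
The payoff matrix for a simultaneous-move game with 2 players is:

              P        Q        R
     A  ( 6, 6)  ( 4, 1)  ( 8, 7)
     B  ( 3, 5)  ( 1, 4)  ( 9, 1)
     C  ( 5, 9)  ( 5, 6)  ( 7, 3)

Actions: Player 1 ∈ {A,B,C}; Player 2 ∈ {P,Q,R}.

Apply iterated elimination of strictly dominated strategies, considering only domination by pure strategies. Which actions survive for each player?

P2 drop Q (P beats it: A:6>1 B:5>4 C:9>6)
P1 drop C (A beats it: P:6>5 R:8>7)
P1→{A,B} P2→{P,R}

IESDS → P1:{A,B} P2:{P,R}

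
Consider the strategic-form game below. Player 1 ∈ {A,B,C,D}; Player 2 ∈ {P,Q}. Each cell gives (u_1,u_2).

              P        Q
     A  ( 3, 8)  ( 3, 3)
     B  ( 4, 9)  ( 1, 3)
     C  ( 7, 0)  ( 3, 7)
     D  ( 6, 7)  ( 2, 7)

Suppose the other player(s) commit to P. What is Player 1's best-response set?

u_1(A vs P) = 3
u_1(B vs P) = 4
u_1(C vs P) = 7
u_1(D vs P) = 6
max payoff 7 at {C}

P1 best: {C}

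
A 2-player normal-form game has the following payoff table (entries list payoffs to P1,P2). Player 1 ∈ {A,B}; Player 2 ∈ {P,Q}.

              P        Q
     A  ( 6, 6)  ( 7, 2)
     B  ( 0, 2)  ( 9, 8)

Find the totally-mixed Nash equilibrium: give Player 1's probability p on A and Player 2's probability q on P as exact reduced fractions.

P1 indiff ⇒ q·6+(1-q)·7 = q·0+(1-q)·9 ⇒ q(6) = (1-q)(2) ⇒ q = 1/4
P2 indiff ⇒ p·6+(1-p)·2 = p·2+(1-p)·8 ⇒ p(4) = (1-p)(6) ⇒ p = 3/5

p=3/5, q=1/4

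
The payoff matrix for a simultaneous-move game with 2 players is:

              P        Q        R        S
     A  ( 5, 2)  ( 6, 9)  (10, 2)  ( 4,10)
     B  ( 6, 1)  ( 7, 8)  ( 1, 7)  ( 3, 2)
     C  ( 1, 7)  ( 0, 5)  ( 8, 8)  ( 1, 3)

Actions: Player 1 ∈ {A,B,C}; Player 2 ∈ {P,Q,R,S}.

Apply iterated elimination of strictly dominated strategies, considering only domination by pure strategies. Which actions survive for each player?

P1 drop C (A beats it: P:5>1 Q:6>0 R:10>8 S:4>1)
P2 drop P (Q beats it: A:9>2 B:8>1)
P2 drop R (Q beats it: A:9>2 B:8>7)
P1→{A,B} P2→{Q,S}

IESDS → P1:{A,B} P2:{Q,S}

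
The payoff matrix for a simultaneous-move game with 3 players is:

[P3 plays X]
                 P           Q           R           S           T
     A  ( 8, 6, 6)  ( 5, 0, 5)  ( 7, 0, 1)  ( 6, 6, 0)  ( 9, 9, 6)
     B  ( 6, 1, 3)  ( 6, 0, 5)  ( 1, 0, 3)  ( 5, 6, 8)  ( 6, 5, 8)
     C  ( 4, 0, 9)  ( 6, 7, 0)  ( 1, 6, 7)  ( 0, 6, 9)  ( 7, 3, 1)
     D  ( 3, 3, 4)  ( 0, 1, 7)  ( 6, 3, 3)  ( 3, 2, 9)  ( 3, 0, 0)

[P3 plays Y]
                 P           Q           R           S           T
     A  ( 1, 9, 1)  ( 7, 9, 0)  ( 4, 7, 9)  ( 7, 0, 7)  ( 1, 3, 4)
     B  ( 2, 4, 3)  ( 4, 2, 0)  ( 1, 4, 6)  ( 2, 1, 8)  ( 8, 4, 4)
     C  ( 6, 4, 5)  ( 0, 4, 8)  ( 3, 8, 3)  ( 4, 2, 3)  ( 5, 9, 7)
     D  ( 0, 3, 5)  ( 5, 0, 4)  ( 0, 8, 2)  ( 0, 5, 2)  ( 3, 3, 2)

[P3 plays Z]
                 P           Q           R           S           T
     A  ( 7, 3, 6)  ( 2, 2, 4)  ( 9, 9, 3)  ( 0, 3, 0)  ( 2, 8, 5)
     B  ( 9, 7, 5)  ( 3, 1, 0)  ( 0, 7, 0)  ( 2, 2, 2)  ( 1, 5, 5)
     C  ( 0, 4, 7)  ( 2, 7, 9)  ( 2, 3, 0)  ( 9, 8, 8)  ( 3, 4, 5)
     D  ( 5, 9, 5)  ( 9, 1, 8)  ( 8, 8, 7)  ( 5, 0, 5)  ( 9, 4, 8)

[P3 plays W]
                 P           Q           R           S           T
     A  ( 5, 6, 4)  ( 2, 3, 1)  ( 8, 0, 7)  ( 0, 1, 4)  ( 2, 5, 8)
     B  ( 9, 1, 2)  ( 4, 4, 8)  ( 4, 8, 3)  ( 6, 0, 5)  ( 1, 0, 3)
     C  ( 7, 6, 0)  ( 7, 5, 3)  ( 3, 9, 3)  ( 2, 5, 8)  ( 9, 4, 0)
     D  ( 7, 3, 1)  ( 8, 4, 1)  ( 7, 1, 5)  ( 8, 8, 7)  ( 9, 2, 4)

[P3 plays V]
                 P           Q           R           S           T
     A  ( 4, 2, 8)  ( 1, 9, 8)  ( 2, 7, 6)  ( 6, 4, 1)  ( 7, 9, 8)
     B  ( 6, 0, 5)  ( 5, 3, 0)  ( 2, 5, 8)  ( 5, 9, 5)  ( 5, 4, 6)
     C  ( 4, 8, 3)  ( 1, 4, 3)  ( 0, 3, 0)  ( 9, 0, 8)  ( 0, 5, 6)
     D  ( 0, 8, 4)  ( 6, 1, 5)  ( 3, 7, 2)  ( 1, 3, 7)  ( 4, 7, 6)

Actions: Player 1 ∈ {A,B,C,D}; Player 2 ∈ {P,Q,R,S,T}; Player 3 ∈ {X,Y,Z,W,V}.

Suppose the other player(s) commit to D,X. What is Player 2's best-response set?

BR_2 = {P,R}

u_2(P vs D,X) = 3
u_2(Q vs D,X) = 1
u_2(R vs D,X) = 3
u_2(S vs D,X) = 2
u_2(T vs D,X) = 0
max payoff 3 at {P,R}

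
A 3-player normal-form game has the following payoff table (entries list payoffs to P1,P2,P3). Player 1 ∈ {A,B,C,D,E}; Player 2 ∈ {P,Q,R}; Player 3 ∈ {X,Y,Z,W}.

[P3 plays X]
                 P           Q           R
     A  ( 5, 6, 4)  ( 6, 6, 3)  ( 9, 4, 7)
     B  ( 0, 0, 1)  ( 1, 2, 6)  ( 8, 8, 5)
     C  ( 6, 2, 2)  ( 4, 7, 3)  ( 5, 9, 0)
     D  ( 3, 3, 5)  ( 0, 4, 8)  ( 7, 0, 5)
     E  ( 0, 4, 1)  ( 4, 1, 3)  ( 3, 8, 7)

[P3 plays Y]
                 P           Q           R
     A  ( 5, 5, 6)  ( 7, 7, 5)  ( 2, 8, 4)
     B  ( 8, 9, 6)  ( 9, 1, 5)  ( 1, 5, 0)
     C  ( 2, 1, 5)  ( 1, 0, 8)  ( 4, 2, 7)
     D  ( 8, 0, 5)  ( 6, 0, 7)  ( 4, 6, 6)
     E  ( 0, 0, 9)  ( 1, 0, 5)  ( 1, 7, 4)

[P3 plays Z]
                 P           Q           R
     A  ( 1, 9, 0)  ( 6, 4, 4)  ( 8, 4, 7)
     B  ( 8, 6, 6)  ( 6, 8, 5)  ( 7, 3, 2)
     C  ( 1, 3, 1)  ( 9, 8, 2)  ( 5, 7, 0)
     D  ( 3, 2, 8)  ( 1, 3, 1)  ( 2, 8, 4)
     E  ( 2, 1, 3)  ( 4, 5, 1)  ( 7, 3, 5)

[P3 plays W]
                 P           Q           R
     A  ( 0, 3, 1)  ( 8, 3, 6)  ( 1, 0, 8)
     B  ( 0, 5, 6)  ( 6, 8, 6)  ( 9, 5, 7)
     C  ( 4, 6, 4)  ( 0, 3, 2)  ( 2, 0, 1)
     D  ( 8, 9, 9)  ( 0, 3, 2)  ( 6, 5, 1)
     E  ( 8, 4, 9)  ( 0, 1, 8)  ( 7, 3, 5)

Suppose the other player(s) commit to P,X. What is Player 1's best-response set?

argmax u_1 = {C}

u_1(A vs P,X) = 5
u_1(B vs P,X) = 0
u_1(C vs P,X) = 6
u_1(D vs P,X) = 3
u_1(E vs P,X) = 0
max payoff 6 at {C}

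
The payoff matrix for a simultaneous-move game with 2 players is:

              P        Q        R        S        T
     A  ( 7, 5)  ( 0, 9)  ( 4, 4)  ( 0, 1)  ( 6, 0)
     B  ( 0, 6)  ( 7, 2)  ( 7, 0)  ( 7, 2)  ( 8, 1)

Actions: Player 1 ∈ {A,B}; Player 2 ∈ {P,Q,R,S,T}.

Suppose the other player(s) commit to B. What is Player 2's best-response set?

argmax u_2 = {P}

u_2(P vs B) = 6
u_2(Q vs B) = 2
u_2(R vs B) = 0
u_2(S vs B) = 2
u_2(T vs B) = 1
max payoff 6 at {P}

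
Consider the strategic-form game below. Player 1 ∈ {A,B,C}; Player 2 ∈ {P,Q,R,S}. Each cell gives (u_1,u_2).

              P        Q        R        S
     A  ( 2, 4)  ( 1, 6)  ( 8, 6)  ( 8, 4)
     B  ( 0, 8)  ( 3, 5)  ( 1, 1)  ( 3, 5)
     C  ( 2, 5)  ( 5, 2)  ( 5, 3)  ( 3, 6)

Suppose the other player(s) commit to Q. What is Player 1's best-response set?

u_1(A vs Q) = 1
u_1(B vs Q) = 3
u_1(C vs Q) = 5
max payoff 5 at {C}

BR_1 = {C}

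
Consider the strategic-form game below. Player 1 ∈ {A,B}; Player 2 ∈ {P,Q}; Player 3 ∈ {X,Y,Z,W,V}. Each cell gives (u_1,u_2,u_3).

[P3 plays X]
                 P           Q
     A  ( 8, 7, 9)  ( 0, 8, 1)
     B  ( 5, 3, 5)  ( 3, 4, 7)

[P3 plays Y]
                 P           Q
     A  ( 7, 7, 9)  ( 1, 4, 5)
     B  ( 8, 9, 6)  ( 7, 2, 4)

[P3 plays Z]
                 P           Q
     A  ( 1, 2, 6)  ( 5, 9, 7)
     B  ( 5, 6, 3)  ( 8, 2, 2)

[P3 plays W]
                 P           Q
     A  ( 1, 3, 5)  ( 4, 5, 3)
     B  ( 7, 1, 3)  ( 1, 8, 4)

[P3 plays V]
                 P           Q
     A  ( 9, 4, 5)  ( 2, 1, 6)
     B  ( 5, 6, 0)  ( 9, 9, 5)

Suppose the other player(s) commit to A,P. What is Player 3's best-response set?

u_3(X vs A,P) = 9
u_3(Y vs A,P) = 9
u_3(Z vs A,P) = 6
u_3(W vs A,P) = 5
u_3(V vs A,P) = 5
max payoff 9 at {X,Y}

P3 best: {X,Y}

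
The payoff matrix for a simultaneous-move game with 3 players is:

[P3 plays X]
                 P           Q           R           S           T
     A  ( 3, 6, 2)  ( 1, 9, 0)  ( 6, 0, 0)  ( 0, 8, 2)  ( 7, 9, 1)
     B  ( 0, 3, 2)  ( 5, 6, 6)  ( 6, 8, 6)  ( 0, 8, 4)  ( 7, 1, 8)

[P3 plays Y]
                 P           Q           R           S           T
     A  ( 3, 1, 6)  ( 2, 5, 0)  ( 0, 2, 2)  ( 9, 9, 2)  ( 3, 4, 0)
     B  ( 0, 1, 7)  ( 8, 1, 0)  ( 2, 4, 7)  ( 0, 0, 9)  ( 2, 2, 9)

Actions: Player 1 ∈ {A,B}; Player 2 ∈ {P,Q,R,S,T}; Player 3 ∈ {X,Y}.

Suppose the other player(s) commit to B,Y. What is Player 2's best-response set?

u_2(P vs B,Y) = 1
u_2(Q vs B,Y) = 1
u_2(R vs B,Y) = 4
u_2(S vs B,Y) = 0
u_2(T vs B,Y) = 2
max payoff 4 at {R}

argmax u_2 = {R}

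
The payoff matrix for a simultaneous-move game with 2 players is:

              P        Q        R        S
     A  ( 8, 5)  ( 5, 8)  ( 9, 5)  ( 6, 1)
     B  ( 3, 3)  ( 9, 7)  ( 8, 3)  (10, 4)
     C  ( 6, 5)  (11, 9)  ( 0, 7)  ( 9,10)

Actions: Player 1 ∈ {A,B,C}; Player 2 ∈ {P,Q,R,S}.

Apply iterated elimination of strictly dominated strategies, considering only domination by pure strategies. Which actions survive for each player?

Remaining: P1:{B,C} P2:{Q,S}

P2 drop P (Q beats it: A:8>5 B:7>3 C:9>5)
P2 drop R (Q beats it: A:8>5 B:7>3 C:9>7)
P1 drop A (B beats it: Q:9>5 S:10>6)
P1→{B,C} P2→{Q,S}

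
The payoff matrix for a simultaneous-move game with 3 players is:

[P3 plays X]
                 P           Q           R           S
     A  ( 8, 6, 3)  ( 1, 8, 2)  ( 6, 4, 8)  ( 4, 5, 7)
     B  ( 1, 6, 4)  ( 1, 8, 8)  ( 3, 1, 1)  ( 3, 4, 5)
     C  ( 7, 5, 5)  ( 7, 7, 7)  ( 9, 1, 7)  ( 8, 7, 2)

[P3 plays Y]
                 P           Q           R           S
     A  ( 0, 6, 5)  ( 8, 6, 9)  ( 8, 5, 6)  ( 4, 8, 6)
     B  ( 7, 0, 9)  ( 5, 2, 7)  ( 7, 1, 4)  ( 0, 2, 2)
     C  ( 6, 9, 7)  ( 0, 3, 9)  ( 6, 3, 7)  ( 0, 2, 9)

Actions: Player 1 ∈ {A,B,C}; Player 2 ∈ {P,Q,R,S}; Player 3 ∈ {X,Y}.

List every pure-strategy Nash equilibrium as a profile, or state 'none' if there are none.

(A,P,X): not NE [P2→Q gives 8>6; P3→Y gives 5>3]
(A,P,Y): not NE [P1→B gives 7>0; P2→S gives 8>6]
(A,Q,X): not NE [P1→C gives 7>1; P3→Y gives 9>2]
(A,Q,Y): not NE [P2→S gives 8>6]
(A,R,X): not NE [P1→C gives 9>6; P2→Q gives 8>4]
(A,R,Y): not NE [P2→S gives 8>5; P3→X gives 8>6]
(A,S,X): not NE [P1→C gives 8>4; P2→Q gives 8>5]
(A,S,Y): not NE [P3→X gives 7>6]
(B,P,X): not NE [P1→A gives 8>1; P2→Q gives 8>6; P3→Y gives 9>4]
(B,P,Y): not NE [P2→S gives 2>0]
(B,Q,X): not NE [P1→C gives 7>1]
(B,Q,Y): not NE [P1→A gives 8>5; P3→X gives 8>7]
(B,R,X): not NE [P1→C gives 9>3; P2→Q gives 8>1; P3→Y gives 4>1]
(B,R,Y): not NE [P1→A gives 8>7; P2→S gives 2>1]
(B,S,X): not NE [P1→C gives 8>3; P2→Q gives 8>4]
(B,S,Y): not NE [P1→A gives 4>0; P3→X gives 5>2]
(C,P,X): not NE [P1→A gives 8>7; P2→S gives 7>5; P3→Y gives 7>5]
(C,P,Y): not NE [P1→B gives 7>6]
(C,Q,X): not NE [P3→Y gives 9>7]
(C,Q,Y): not NE [P1→A gives 8>0; P2→P gives 9>3]
(C,R,X): not NE [P2→S gives 7>1]
(C,R,Y): not NE [P1→A gives 8>6; P2→P gives 9>3]
(C,S,X): not NE [P3→Y gives 9>2]
(C,S,Y): not NE [P1→A gives 4>0; P2→P gives 9>2]

Equilibria: none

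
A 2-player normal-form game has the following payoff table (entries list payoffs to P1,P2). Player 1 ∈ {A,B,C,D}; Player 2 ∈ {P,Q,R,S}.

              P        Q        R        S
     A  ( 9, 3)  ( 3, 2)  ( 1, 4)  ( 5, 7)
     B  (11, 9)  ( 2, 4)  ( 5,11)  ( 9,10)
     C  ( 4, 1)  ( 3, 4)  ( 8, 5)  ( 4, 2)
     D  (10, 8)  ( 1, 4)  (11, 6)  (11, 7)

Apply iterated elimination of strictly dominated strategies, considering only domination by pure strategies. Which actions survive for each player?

IESDS → P1:{B,D} P2:{P,R,S}

P2 drop Q (R beats it: A:4>2 B:11>4 C:5>4 D:6>4)
P1 drop A (B beats it: P:11>9 R:5>1 S:9>5)
P1 drop C (D beats it: P:10>4 R:11>8 S:11>4)
P1→{B,D} P2→{P,R,S}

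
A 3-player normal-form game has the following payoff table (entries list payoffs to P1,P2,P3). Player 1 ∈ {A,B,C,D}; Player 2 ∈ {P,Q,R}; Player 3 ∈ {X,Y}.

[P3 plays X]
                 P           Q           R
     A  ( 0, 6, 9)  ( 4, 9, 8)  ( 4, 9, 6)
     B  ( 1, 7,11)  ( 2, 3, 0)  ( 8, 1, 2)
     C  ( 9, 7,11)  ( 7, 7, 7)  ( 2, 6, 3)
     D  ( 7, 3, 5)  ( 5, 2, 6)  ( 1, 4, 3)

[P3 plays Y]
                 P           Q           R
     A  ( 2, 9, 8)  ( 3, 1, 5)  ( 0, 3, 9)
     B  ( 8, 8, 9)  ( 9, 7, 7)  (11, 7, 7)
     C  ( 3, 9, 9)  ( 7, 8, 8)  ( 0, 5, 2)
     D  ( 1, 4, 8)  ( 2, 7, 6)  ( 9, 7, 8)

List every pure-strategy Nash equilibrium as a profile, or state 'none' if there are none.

(A,P,X): not NE [P1→C gives 9>0; P2→R gives 9>6]
(A,P,Y): not NE [P1→B gives 8>2; P3→X gives 9>8]
(A,Q,X): not NE [P1→C gives 7>4]
(A,Q,Y): not NE [P1→B gives 9>3; P2→P gives 9>1; P3→X gives 8>5]
(A,R,X): not NE [P1→B gives 8>4; P3→Y gives 9>6]
(A,R,Y): not NE [P1→B gives 11>0; P2→P gives 9>3]
(B,P,X): not NE [P1→C gives 9>1]
(B,P,Y): not NE [P3→X gives 11>9]
(B,Q,X): not NE [P1→C gives 7>2; P2→P gives 7>3; P3→Y gives 7>0]
(B,Q,Y): not NE [P2→P gives 8>7]
(B,R,X): not NE [P2→P gives 7>1; P3→Y gives 7>2]
(B,R,Y): not NE [P2→P gives 8>7]
(C,P,X): NE
(C,P,Y): not NE [P1→B gives 8>3; P3→X gives 11>9]
(C,Q,X): not NE [P3→Y gives 8>7]
(C,Q,Y): not NE [P1→B gives 9>7; P2→P gives 9>8]
(C,R,X): not NE [P1→B gives 8>2; P2→Q gives 7>6]
(C,R,Y): not NE [P1→B gives 11>0; P2→P gives 9>5; P3→X gives 3>2]
(D,P,X): not NE [P1→C gives 9>7; P2→R gives 4>3; P3→Y gives 8>5]
(D,P,Y): not NE [P1→B gives 8>1; P2→R gives 7>4]
(D,Q,X): not NE [P1→C gives 7>5; P2→R gives 4>2]
(D,Q,Y): not NE [P1→B gives 9>2]
(D,R,X): not NE [P1→B gives 8>1; P3→Y gives 8>3]
(D,R,Y): not NE [P1→B gives 11>9]

NE set: (C,P,X)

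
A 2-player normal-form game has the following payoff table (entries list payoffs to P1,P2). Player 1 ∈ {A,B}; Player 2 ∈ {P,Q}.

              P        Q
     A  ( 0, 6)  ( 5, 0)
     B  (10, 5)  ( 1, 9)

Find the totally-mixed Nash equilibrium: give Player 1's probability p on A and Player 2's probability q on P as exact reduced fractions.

P1 indiff ⇒ q·0+(1-q)·5 = q·10+(1-q)·1 ⇒ q(-10) = (1-q)(-4) ⇒ q = 2/7
P2 indiff ⇒ p·6+(1-p)·5 = p·0+(1-p)·9 ⇒ p(6) = (1-p)(4) ⇒ p = 2/5

P1 mixes 2/5 on A; P2 mixes 2/7 on P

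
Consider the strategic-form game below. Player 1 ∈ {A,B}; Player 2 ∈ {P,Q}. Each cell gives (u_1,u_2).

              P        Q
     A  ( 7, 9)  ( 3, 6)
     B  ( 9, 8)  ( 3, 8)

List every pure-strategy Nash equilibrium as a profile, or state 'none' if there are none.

PSNE = {(B,P), (B,Q)}

(A,P): not NE [P1→B gives 9>7]
(A,Q): not NE [P2→P gives 9>6]
(B,P): NE
(B,Q): NE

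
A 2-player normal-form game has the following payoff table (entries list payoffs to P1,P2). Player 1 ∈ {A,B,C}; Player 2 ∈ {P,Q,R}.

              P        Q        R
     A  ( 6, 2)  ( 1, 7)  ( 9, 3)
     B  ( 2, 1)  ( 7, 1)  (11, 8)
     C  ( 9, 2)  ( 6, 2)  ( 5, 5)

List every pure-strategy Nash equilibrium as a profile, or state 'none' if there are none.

(A,P): not NE [P1→C gives 9>6; P2→Q gives 7>2]
(A,Q): not NE [P1→B gives 7>1]
(A,R): not NE [P1→B gives 11>9; P2→Q gives 7>3]
(B,P): not NE [P1→C gives 9>2; P2→R gives 8>1]
(B,Q): not NE [P2→R gives 8>1]
(B,R): NE
(C,P): not NE [P2→R gives 5>2]
(C,Q): not NE [P1→B gives 7>6; P2→R gives 5>2]
(C,R): not NE [P1→B gives 11>5]

NE set: (B,R)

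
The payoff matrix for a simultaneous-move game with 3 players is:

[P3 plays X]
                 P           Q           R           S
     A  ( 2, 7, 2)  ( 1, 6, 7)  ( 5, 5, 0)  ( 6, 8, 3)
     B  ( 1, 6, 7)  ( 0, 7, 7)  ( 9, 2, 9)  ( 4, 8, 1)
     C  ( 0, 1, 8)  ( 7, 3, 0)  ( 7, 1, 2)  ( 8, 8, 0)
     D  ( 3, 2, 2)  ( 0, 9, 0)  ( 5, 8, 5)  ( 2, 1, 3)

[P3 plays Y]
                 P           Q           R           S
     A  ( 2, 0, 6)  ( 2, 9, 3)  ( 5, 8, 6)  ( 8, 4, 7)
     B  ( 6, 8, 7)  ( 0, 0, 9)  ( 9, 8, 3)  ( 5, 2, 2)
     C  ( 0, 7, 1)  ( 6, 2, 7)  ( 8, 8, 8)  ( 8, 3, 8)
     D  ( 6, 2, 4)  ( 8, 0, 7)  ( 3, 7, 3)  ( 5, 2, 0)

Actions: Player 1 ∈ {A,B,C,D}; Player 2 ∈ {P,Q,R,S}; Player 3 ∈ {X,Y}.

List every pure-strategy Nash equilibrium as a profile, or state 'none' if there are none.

(A,P,X): not NE [P1→D gives 3>2; P2→S gives 8>7; P3→Y gives 6>2]
(A,P,Y): not NE [P1→D gives 6>2; P2→Q gives 9>0]
(A,Q,X): not NE [P1→C gives 7>1; P2→S gives 8>6]
(A,Q,Y): not NE [P1→D gives 8>2; P3→X gives 7>3]
(A,R,X): not NE [P1→B gives 9>5; P2→S gives 8>5; P3→Y gives 6>0]
(A,R,Y): not NE [P1→B gives 9>5; P2→Q gives 9>8]
(A,S,X): not NE [P1→C gives 8>6; P3→Y gives 7>3]
(A,S,Y): not NE [P2→Q gives 9>4]
(B,P,X): not NE [P1→D gives 3>1; P2→S gives 8>6]
(B,P,Y): NE
(B,Q,X): not NE [P1→C gives 7>0; P2→S gives 8>7; P3→Y gives 9>7]
(B,Q,Y): not NE [P1→D gives 8>0; P2→R gives 8>0]
(B,R,X): not NE [P2→S gives 8>2]
(B,R,Y): not NE [P3→X gives 9>3]
(B,S,X): not NE [P1→C gives 8>4; P3→Y gives 2>1]
(B,S,Y): not NE [P1→C gives 8>5; P2→R gives 8>2]
(C,P,X): not NE [P1→D gives 3>0; P2→S gives 8>1]
(C,P,Y): not NE [P1→D gives 6>0; P2→R gives 8>7; P3→X gives 8>1]
(C,Q,X): not NE [P2→S gives 8>3; P3→Y gives 7>0]
(C,Q,Y): not NE [P1→D gives 8>6; P2→R gives 8>2]
(C,R,X): not NE [P1→B gives 9>7; P2→S gives 8>1; P3→Y gives 8>2]
(C,R,Y): not NE [P1→B gives 9>8]
(C,S,X): not NE [P3→Y gives 8>0]
(C,S,Y): not NE [P2→R gives 8>3]
(D,P,X): not NE [P2→Q gives 9>2; P3→Y gives 4>2]
(D,P,Y): not NE [P2→R gives 7>2]
(D,Q,X): not NE [P1→C gives 7>0; P3→Y gives 7>0]
(D,Q,Y): not NE [P2→R gives 7>0]
(D,R,X): not NE [P1→B gives 9>5; P2→Q gives 9>8]
(D,R,Y): not NE [P1→B gives 9>3; P3→X gives 5>3]
(D,S,X): not NE [P1→C gives 8>2; P2→Q gives 9>1]
(D,S,Y): not NE [P1→C gives 8>5; P2→R gives 7>2; P3→X gives 3>0]

PSNE = {(B,P,Y)}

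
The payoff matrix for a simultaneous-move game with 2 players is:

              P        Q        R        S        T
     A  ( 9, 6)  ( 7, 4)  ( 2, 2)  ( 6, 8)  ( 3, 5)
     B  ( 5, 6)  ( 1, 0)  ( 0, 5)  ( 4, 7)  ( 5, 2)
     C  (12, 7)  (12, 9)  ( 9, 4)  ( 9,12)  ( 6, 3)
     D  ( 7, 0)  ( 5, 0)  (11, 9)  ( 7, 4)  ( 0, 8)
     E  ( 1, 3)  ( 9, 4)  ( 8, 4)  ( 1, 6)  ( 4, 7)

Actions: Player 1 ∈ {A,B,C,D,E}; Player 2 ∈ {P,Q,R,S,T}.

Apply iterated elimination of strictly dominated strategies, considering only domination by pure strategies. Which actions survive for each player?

Survivors P1:{C,D} P2:{R,S}

P1 drop A (C beats it: P:12>9 Q:12>7 R:9>2 S:9>6 T:6>3)
P1 drop B (C beats it: P:12>5 Q:12>1 R:9>0 S:9>4 T:6>5)
P1 drop E (C beats it: P:12>1 Q:12>9 R:9>8 S:9>1 T:6>4)
P2 drop P (S beats it: C:12>7 D:4>0)
P2 drop Q (S beats it: C:12>9 D:4>0)
P2 drop T (R beats it: C:4>3 D:9>8)
P1→{C,D} P2→{R,S}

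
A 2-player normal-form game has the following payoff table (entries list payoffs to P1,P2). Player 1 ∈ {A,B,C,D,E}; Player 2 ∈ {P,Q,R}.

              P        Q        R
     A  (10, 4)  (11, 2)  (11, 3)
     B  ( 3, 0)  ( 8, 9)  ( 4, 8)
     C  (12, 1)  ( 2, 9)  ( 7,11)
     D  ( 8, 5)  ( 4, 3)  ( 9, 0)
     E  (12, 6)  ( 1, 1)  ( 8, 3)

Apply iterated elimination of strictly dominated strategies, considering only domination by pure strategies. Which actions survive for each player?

P1 drop B (A beats it: P:10>3 Q:11>8 R:11>4)
P1 drop D (A beats it: P:10>8 Q:11>4 R:11>9)
P2 drop Q (R beats it: A:3>2 C:11>9 E:3>1)
P1→{A,C,E} P2→{P,R}

IESDS → P1:{A,C,E} P2:{P,R}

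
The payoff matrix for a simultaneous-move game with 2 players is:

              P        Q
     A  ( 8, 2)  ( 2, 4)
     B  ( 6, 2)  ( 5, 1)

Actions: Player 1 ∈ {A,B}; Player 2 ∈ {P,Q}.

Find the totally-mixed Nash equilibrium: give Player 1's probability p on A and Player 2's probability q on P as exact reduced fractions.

P1 indiff ⇒ q·8+(1-q)·2 = q·6+(1-q)·5 ⇒ q(2) = (1-q)(3) ⇒ q = 3/5
P2 indiff ⇒ p·2+(1-p)·2 = p·4+(1-p)·1 ⇒ p(-2) = (1-p)(-1) ⇒ p = 1/3

(p,q) = (1/3, 3/5)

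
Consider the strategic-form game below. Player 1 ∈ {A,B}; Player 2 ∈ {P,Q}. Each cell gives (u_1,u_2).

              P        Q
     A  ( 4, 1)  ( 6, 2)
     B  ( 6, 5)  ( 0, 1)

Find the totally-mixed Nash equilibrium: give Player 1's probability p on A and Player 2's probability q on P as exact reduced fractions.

P1 mixes 4/5 on A; P2 mixes 3/4 on P

P1 indiff ⇒ q·4+(1-q)·6 = q·6+(1-q)·0 ⇒ q(-2) = (1-q)(-6) ⇒ q = 3/4
P2 indiff ⇒ p·1+(1-p)·5 = p·2+(1-p)·1 ⇒ p(-1) = (1-p)(-4) ⇒ p = 4/5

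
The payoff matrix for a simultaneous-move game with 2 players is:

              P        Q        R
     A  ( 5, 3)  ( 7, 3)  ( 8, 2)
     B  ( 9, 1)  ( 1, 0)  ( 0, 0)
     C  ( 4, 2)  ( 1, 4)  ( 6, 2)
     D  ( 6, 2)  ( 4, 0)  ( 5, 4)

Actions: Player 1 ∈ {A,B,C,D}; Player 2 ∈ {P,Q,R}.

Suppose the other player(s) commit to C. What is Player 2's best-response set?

argmax u_2 = {Q}

u_2(P vs C) = 2
u_2(Q vs C) = 4
u_2(R vs C) = 2
max payoff 4 at {Q}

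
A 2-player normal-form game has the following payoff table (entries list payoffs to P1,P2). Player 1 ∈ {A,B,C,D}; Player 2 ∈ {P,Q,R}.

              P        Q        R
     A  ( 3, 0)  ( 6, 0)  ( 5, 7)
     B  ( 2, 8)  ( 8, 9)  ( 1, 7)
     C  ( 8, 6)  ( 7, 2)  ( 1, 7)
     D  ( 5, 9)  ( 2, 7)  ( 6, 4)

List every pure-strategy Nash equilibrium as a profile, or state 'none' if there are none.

Nash profiles: (B,Q)

(A,P): not NE [P1→C gives 8>3; P2→R gives 7>0]
(A,Q): not NE [P1→B gives 8>6; P2→R gives 7>0]
(A,R): not NE [P1→D gives 6>5]
(B,P): not NE [P1→C gives 8>2; P2→Q gives 9>8]
(B,Q): NE
(B,R): not NE [P1→D gives 6>1; P2→Q gives 9>7]
(C,P): not NE [P2→R gives 7>6]
(C,Q): not NE [P1→B gives 8>7; P2→R gives 7>2]
(C,R): not NE [P1→D gives 6>1]
(D,P): not NE [P1→C gives 8>5]
(D,Q): not NE [P1→B gives 8>2; P2→P gives 9>7]
(D,R): not NE [P2→P gives 9>4]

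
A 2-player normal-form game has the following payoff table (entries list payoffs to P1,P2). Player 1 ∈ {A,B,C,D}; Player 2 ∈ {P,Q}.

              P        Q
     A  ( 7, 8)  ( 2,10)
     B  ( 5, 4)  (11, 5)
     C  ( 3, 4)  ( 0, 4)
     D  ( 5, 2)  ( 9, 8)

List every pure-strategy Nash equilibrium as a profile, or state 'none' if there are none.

(A,P): not NE [P2→Q gives 10>8]
(A,Q): not NE [P1→B gives 11>2]
(B,P): not NE [P1→A gives 7>5; P2→Q gives 5>4]
(B,Q): NE
(C,P): not NE [P1→A gives 7>3]
(C,Q): not NE [P1→B gives 11>0]
(D,P): not NE [P1→A gives 7>5; P2→Q gives 8>2]
(D,Q): not NE [P1→B gives 11>9]

Nash profiles: (B,Q)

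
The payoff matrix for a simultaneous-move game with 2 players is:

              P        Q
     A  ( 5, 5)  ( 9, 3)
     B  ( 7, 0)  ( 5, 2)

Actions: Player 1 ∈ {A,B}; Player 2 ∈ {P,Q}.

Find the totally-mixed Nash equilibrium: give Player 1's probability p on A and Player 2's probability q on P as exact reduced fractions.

p=1/2, q=2/3

P1 indiff ⇒ q·5+(1-q)·9 = q·7+(1-q)·5 ⇒ q(-2) = (1-q)(-4) ⇒ q = 2/3
P2 indiff ⇒ p·5+(1-p)·0 = p·3+(1-p)·2 ⇒ p(2) = (1-p)(2) ⇒ p = 1/2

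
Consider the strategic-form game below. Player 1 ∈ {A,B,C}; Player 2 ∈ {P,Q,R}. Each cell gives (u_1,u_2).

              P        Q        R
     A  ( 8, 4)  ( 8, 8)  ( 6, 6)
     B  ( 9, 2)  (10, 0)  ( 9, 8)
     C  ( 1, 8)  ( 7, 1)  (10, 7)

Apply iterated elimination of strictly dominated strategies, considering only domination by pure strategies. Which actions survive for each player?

P1 drop A (B beats it: P:9>8 Q:10>8 R:9>6)
P2 drop Q (P beats it: B:2>0 C:8>1)
P1→{B,C} P2→{P,R}

IESDS → P1:{B,C} P2:{P,R}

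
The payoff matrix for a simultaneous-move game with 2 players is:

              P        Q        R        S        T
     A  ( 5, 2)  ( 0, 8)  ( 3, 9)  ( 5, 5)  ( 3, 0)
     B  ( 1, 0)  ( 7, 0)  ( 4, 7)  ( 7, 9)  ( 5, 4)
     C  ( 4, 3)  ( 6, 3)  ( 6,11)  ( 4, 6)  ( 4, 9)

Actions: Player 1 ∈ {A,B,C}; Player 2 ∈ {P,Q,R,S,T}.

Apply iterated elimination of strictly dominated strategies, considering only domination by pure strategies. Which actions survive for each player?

Survivors P1:{B,C} P2:{R,S}

P2 drop P (R beats it: A:9>2 B:7>0 C:11>3)
P1 drop A (B beats it: Q:7>0 R:4>3 S:7>5 T:5>3)
P2 drop Q (R beats it: B:7>0 C:11>3)
P2 drop T (R beats it: B:7>4 C:11>9)
P1→{B,C} P2→{R,S}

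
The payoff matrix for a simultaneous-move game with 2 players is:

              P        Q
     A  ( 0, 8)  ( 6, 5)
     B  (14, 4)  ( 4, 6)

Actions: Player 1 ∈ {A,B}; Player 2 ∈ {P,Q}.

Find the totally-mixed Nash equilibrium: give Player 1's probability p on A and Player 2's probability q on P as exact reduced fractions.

(p,q) = (2/5, 1/8)

P1 indiff ⇒ q·0+(1-q)·6 = q·14+(1-q)·4 ⇒ q(-14) = (1-q)(-2) ⇒ q = 1/8
P2 indiff ⇒ p·8+(1-p)·4 = p·5+(1-p)·6 ⇒ p(3) = (1-p)(2) ⇒ p = 2/5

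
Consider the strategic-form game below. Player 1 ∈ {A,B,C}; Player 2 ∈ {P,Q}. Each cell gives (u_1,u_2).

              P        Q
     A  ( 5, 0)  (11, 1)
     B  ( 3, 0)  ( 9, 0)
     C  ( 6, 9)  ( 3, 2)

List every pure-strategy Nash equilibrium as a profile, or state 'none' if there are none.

(A,P): not NE [P1→C gives 6>5; P2→Q gives 1>0]
(A,Q): NE
(B,P): not NE [P1→C gives 6>3]
(B,Q): not NE [P1→A gives 11>9]
(C,P): NE
(C,Q): not NE [P1→A gives 11>3; P2→P gives 9>2]

NE set: (A,Q), (C,P)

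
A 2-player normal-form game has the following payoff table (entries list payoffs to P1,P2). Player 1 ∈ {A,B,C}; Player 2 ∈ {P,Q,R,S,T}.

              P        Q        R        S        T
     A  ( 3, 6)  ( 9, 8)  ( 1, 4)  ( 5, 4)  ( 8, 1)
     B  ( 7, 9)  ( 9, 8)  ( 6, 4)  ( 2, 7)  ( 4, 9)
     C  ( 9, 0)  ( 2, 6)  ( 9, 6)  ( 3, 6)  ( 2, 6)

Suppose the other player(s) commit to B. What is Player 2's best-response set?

u_2(P vs B) = 9
u_2(Q vs B) = 8
u_2(R vs B) = 4
u_2(S vs B) = 7
u_2(T vs B) = 9
max payoff 9 at {P,T}

argmax u_2 = {P,T}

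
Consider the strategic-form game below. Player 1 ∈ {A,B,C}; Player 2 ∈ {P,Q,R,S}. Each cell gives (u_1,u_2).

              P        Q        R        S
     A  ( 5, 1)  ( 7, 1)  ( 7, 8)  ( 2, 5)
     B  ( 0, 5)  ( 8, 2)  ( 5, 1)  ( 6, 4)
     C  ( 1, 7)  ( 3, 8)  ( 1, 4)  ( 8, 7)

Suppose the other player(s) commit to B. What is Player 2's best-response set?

u_2(P vs B) = 5
u_2(Q vs B) = 2
u_2(R vs B) = 1
u_2(S vs B) = 4
max payoff 5 at {P}

BR_2 = {P}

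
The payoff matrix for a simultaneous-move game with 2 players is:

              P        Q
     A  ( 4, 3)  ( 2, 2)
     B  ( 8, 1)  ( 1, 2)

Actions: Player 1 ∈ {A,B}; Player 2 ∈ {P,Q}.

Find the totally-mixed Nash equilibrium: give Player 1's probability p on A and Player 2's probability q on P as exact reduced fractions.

P1 indiff ⇒ q·4+(1-q)·2 = q·8+(1-q)·1 ⇒ q(-4) = (1-q)(-1) ⇒ q = 1/5
P2 indiff ⇒ p·3+(1-p)·1 = p·2+(1-p)·2 ⇒ p(1) = (1-p)(1) ⇒ p = 1/2

(p,q) = (1/2, 1/5)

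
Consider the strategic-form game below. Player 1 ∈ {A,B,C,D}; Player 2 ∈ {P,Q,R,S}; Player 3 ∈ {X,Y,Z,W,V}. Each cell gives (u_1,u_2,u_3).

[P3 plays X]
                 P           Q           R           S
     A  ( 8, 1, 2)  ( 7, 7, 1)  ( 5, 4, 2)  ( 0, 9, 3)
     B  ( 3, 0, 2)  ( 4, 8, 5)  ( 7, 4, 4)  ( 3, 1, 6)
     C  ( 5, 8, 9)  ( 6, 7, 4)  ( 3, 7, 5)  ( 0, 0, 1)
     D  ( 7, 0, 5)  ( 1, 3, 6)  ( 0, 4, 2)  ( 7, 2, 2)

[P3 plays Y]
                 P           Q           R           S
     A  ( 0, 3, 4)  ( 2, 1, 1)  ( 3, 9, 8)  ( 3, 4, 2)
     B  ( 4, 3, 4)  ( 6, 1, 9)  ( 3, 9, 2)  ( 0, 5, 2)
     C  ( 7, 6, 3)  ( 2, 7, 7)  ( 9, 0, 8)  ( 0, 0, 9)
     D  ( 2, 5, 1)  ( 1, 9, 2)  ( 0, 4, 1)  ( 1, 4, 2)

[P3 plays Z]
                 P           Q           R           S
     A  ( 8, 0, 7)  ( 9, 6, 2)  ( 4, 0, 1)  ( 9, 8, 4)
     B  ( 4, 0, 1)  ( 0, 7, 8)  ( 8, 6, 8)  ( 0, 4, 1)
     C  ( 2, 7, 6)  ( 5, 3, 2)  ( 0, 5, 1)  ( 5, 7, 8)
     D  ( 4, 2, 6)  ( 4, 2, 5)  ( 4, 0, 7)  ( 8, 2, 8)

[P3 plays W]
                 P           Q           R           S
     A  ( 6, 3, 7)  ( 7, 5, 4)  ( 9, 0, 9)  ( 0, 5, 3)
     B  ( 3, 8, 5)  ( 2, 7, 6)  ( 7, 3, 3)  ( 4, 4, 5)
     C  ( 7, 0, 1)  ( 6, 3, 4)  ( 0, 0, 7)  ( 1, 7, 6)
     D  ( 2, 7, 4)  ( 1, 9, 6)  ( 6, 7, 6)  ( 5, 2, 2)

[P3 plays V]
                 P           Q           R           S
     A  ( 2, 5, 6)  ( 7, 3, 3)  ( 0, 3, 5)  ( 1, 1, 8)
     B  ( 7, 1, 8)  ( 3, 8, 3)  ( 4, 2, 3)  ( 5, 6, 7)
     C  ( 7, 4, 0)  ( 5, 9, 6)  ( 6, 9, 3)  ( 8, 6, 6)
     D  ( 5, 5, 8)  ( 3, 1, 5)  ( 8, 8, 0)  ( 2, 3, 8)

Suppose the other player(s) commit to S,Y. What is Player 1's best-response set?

u_1(A vs S,Y) = 3
u_1(B vs S,Y) = 0
u_1(C vs S,Y) = 0
u_1(D vs S,Y) = 1
max payoff 3 at {A}

argmax u_1 = {A}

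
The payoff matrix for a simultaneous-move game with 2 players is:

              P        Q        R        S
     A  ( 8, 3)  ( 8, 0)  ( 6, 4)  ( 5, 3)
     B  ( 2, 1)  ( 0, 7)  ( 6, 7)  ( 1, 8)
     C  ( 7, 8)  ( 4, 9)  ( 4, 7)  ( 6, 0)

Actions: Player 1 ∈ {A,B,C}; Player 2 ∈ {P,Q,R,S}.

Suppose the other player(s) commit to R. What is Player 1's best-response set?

u_1(A vs R) = 6
u_1(B vs R) = 6
u_1(C vs R) = 4
max payoff 6 at {A,B}

BR_1 = {A,B}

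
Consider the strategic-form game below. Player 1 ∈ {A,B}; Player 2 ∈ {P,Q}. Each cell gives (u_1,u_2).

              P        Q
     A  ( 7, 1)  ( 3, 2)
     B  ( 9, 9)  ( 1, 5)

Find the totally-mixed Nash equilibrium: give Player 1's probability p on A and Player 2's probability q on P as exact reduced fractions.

p=4/5, q=1/2

P1 indiff ⇒ q·7+(1-q)·3 = q·9+(1-q)·1 ⇒ q(-2) = (1-q)(-2) ⇒ q = 1/2
P2 indiff ⇒ p·1+(1-p)·9 = p·2+(1-p)·5 ⇒ p(-1) = (1-p)(-4) ⇒ p = 4/5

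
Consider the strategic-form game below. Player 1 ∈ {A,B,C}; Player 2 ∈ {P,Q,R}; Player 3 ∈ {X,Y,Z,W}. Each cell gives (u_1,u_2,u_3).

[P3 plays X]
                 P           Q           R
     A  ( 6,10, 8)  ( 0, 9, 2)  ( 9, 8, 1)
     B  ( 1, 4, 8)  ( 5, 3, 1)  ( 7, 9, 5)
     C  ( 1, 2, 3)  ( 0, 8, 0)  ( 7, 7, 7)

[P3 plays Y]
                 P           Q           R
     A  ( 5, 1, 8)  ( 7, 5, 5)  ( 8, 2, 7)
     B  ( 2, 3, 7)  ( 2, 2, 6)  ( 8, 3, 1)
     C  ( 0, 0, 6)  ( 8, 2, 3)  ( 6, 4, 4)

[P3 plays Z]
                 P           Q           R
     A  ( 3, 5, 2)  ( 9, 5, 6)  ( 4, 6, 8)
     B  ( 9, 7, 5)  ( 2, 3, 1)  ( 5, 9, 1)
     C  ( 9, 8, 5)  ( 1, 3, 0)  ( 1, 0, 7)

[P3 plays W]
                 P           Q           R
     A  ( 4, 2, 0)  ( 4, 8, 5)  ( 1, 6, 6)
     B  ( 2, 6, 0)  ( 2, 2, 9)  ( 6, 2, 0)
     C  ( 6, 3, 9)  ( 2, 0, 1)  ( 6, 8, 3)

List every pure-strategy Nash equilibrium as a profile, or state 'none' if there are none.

(A,P,X): NE
(A,P,Y): not NE [P2→Q gives 5>1]
(A,P,Z): not NE [P1→C gives 9>3; P2→R gives 6>5; P3→Y gives 8>2]
(A,P,W): not NE [P1→C gives 6>4; P2→Q gives 8>2; P3→Y gives 8>0]
(A,Q,X): not NE [P1→B gives 5>0; P2→P gives 10>9; P3→Z gives 6>2]
(A,Q,Y): not NE [P1→C gives 8>7; P3→Z gives 6>5]
(A,Q,Z): not NE [P2→R gives 6>5]
(A,Q,W): not NE [P3→Z gives 6>5]
(A,R,X): not NE [P2→P gives 10>8; P3→Z gives 8>1]
(A,R,Y): not NE [P2→Q gives 5>2; P3→Z gives 8>7]
(A,R,Z): not NE [P1→B gives 5>4]
(A,R,W): not NE [P1→C gives 6>1; P2→Q gives 8>6; P3→Z gives 8>6]
(B,P,X): not NE [P1→A gives 6>1; P2→R gives 9>4]
(B,P,Y): not NE [P1→A gives 5>2; P3→X gives 8>7]
(B,P,Z): not NE [P2→R gives 9>7; P3→X gives 8>5]
(B,P,W): not NE [P1→C gives 6>2; P3→X gives 8>0]
(B,Q,X): not NE [P2→R gives 9>3; P3→W gives 9>1]
(B,Q,Y): not NE [P1→C gives 8>2; P2→R gives 3>2; P3→W gives 9>6]
(B,Q,Z): not NE [P1→A gives 9>2; P2→R gives 9>3; P3→W gives 9>1]
(B,Q,W): not NE [P1→A gives 4>2; P2→P gives 6>2]
(B,R,X): not NE [P1→A gives 9>7]
(B,R,Y): not NE [P3→X gives 5>1]
(B,R,Z): not NE [P3→X gives 5>1]
(B,R,W): not NE [P2→P gives 6>2; P3→X gives 5>0]
(C,P,X): not NE [P1→A gives 6>1; P2→Q gives 8>2; P3→W gives 9>3]
(C,P,Y): not NE [P1→A gives 5>0; P2→R gives 4>0; P3→W gives 9>6]
(C,P,Z): not NE [P3→W gives 9>5]
(C,P,W): not NE [P2→R gives 8>3]
(C,Q,X): not NE [P1→B gives 5>0; P3→Y gives 3>0]
(C,Q,Y): not NE [P2→R gives 4>2]
(C,Q,Z): not NE [P1→A gives 9>1; P2→P gives 8>3; P3→Y gives 3>0]
(C,Q,W): not NE [P1→A gives 4>2; P2→R gives 8>0; P3→Y gives 3>1]
(C,R,X): not NE [P1→A gives 9>7; P2→Q gives 8>7]
(C,R,Y): not NE [P1→B gives 8>6; P3→Z gives 7>4]
(C,R,Z): not NE [P1→B gives 5>1; P2→P gives 8>0]
(C,R,W): not NE [P3→Z gives 7>3]

NE set: (A,P,X)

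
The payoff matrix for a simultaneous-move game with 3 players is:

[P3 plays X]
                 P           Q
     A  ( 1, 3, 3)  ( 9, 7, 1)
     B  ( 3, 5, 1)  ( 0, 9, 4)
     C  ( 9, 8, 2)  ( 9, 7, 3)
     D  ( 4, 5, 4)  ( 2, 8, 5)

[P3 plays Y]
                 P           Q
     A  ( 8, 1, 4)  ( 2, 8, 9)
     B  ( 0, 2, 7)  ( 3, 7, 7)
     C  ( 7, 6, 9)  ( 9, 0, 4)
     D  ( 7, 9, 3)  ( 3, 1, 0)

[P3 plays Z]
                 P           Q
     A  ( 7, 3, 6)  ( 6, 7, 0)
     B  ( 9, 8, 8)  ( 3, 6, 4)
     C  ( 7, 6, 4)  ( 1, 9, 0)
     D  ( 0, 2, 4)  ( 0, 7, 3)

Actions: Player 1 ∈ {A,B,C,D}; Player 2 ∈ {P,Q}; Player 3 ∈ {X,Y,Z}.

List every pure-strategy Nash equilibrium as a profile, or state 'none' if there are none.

(A,P,X): not NE [P1→C gives 9>1; P2→Q gives 7>3; P3→Z gives 6>3]
(A,P,Y): not NE [P2→Q gives 8>1; P3→Z gives 6>4]
(A,P,Z): not NE [P1→B gives 9>7; P2→Q gives 7>3]
(A,Q,X): not NE [P3→Y gives 9>1]
(A,Q,Y): not NE [P1→C gives 9>2]
(A,Q,Z): not NE [P3→Y gives 9>0]
(B,P,X): not NE [P1→C gives 9>3; P2→Q gives 9>5; P3→Z gives 8>1]
(B,P,Y): not NE [P1→A gives 8>0; P2→Q gives 7>2; P3→Z gives 8>7]
(B,P,Z): NE
(B,Q,X): not NE [P1→C gives 9>0; P3→Y gives 7>4]
(B,Q,Y): not NE [P1→C gives 9>3]
(B,Q,Z): not NE [P1→A gives 6>3; P2→P gives 8>6; P3→Y gives 7>4]
(C,P,X): not NE [P3→Y gives 9>2]
(C,P,Y): not NE [P1→A gives 8>7]
(C,P,Z): not NE [P1→B gives 9>7; P2→Q gives 9>6; P3→Y gives 9>4]
(C,Q,X): not NE [P2→P gives 8>7; P3→Y gives 4>3]
(C,Q,Y): not NE [P2→P gives 6>0]
(C,Q,Z): not NE [P1→A gives 6>1; P3→Y gives 4>0]
(D,P,X): not NE [P1→C gives 9>4; P2→Q gives 8>5]
(D,P,Y): not NE [P1→A gives 8>7; P3→Z gives 4>3]
(D,P,Z): not NE [P1→B gives 9>0; P2→Q gives 7>2]
(D,Q,X): not NE [P1→C gives 9>2]
(D,Q,Y): not NE [P1→C gives 9>3; P2→P gives 9>1; P3→X gives 5>0]
(D,Q,Z): not NE [P1→A gives 6>0; P3→X gives 5>3]

NE set: (B,P,Z)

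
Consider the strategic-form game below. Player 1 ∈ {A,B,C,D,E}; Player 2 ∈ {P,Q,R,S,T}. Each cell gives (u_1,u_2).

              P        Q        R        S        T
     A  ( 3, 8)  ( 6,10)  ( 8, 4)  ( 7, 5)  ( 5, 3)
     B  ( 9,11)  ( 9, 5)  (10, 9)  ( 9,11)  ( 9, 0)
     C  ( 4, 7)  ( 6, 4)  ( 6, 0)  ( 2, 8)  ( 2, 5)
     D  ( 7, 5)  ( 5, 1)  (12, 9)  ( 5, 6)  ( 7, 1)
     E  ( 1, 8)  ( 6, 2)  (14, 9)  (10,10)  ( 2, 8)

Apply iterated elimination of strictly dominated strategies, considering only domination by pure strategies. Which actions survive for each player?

P1 drop A (B beats it: P:9>3 Q:9>6 R:10>8 S:9>7 T:9>5)
P1 drop C (B beats it: P:9>4 Q:9>6 R:10>6 S:9>2 T:9>2)
P2 drop Q (P beats it: B:11>5 D:5>1 E:8>2)
P2 drop T (R beats it: B:9>0 D:9>1 E:9>8)
P1→{B,D,E} P2→{P,R,S}

IESDS → P1:{B,D,E} P2:{P,R,S}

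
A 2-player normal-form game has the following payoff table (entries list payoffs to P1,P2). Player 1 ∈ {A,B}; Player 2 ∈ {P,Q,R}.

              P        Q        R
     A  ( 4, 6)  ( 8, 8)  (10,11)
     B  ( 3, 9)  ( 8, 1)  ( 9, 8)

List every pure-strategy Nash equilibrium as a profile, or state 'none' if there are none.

(A,P): not NE [P2→R gives 11>6]
(A,Q): not NE [P2→R gives 11>8]
(A,R): NE
(B,P): not NE [P1→A gives 4>3]
(B,Q): not NE [P2→P gives 9>1]
(B,R): not NE [P1→A gives 10>9; P2→P gives 9>8]

NE set: (A,R)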